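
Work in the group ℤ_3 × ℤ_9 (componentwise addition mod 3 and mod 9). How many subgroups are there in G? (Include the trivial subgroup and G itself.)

|G| = 27, so by Lagrange every subgroup order divides 27. Divisors: 1, 3, 9, 27.
Subgroups by order — order 1: 1; order 3: 4; order 9: 4; order 27: 1.
Total: 1 + 4 + 4 + 1 = 10.

10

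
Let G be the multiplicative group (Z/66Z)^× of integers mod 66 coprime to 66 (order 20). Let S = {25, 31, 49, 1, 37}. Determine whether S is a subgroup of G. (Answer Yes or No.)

Yes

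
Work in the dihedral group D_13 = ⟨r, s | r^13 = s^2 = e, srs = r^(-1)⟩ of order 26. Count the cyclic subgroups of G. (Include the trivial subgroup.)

15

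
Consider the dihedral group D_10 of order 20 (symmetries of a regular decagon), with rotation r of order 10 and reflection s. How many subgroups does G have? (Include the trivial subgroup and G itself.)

22

|G| = 20, so by Lagrange every subgroup order divides 20. Divisors: 1, 2, 4, 5, 10, 20.
Subgroups by order — order 1: 1; order 2: 11; order 4: 5; order 5: 1; order 10: 3; order 20: 1.
Total: 1 + 11 + 5 + 1 + 3 + 1 = 22.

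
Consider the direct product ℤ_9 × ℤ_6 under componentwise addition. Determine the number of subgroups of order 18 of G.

|G| = 54 and 18 | 54, so subgroups of order 18 are possible by Lagrange.
The subgroups of order 18 are: {(0,0), (0,1), (0,2), (0,3), (0,4), (0,5), (3,0), (3,1), (3,2), (3,3), (3,4), (3,5), (6,0), (6,1), (6,2), (6,3), (6,4), (6,5)}; {(0,0), (0,3), (1,0), (1,3), (2,0), (2,3), (3,0), (3,3), (4,0), (4,3), (5,0), (5,3), (6,0), (6,3), (7,0), (7,3), (8,0), (8,3)}; {(0,0), (0,3), (1,1), (1,4), (2,2), (2,5), (3,0), (3,3), (4,1), (4,4), (5,2), (5,5), (6,0), (6,3), (7,1), (7,4), (8,2), (8,5)}; {(0,0), (0,3), (1,2), (1,5), (2,1), (2,4), (3,0), (3,3), (4,2), (4,5), (5,1), (5,4), (6,0), (6,3), (7,2), (7,5), (8,1), (8,4)}.
So G has 4 subgroups of order 18.

4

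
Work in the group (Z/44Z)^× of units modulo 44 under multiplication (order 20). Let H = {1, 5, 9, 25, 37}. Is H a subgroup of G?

Yes

|H| = 5 divides |G| = 20, consistent with Lagrange.
H contains the identity, every element's inverse is in H, and H is closed under ·: it is a subgroup.
In fact H = ⟨5⟩.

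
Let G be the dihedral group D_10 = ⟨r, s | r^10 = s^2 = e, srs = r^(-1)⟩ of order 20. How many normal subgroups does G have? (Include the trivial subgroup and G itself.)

7

G has 22 subgroups. Checking conjugation-invariance by order — order 1: 1/1 normal; order 2: 1/11 normal; order 4: 0/5 normal; order 5: 1/1 normal; order 10: 3/3 normal; order 20: 1/1 normal.
Total normal subgroups: 7.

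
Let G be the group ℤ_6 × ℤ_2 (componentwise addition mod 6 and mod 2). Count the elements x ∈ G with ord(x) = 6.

6

An element (a,b) has order lcm(ord(a), ord(b)); count pairs with lcm equal to 6.
Enumerating gives 6 such elements.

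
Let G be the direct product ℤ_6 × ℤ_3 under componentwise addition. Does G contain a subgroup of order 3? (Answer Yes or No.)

3 | 18. A subgroup of order 3 is {(0,0), (0,1), (0,2)}.

Yes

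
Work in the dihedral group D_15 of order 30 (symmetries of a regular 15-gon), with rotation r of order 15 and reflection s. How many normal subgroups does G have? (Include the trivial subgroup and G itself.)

G has 28 subgroups. Checking conjugation-invariance by order — order 1: 1/1 normal; order 2: 0/15 normal; order 3: 1/1 normal; order 5: 1/1 normal; order 6: 0/5 normal; order 10: 0/3 normal; order 15: 1/1 normal; order 30: 1/1 normal.
Total normal subgroups: 5.

5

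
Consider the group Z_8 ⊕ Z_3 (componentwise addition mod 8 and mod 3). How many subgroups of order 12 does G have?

1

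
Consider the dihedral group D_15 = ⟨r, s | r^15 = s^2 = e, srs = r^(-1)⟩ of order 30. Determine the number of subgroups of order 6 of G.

5

|G| = 30 and 6 | 30, so subgroups of order 6 are possible by Lagrange.
The subgroups of order 6 are: {e, r^5, r^10, s, r^5s, r^10s}; {e, r^5, r^10, rs, r^6s, r^11s}; {e, r^5, r^10, r^2s, r^7s, r^12s}; {e, r^5, r^10, r^3s, r^8s, r^13s}; … (5 in all).
So G has 5 subgroups of order 6.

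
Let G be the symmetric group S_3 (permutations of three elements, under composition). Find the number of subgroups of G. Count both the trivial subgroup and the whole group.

|G| = 6, so by Lagrange every subgroup order divides 6. Divisors: 1, 2, 3, 6.
Subgroups by order — order 1: 1; order 2: 3; order 3: 1; order 6: 1.
Total: 1 + 3 + 1 + 1 = 6.

6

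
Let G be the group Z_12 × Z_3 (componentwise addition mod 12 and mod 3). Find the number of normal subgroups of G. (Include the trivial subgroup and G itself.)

18

G is abelian, so every subgroup is normal.
G has 18 subgroups in total, hence 18 normal subgroups.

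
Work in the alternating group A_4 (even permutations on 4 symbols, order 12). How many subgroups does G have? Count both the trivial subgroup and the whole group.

10

|G| = 12, so by Lagrange every subgroup order divides 12. Divisors: 1, 2, 3, 4, 6, 12.
Subgroups by order — order 1: 1; order 2: 3; order 3: 4; order 4: 1; order 6: 0; order 12: 1.
Total: 1 + 3 + 4 + 1 + 0 + 1 = 10.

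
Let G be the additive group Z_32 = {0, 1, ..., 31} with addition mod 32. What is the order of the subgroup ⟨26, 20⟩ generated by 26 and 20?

|⟨26⟩| = 16 and |⟨20⟩| = 8, so |H| is a multiple of lcm(16, 8) = 16 and divides |G| = 32.
Closing under the operation: H = {0, 2, 4, 6, 8, 10, 12, 14, 16, 18, 20, 22, 24, 26, 28, 30}, so |H| = 16.

16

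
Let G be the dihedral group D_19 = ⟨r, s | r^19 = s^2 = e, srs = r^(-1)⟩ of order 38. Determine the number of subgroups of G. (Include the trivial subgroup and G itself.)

22

|G| = 38, so by Lagrange every subgroup order divides 38. Divisors: 1, 2, 19, 38.
Subgroups by order — order 1: 1; order 2: 19; order 19: 1; order 38: 1.
Total: 1 + 19 + 1 + 1 = 22.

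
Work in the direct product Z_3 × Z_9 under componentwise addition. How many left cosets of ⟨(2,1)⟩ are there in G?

|⟨(2,1)⟩| = 9 and |G| = 27.
By Lagrange, [G : H] = |G|/|H| = 27/9 = 3.

3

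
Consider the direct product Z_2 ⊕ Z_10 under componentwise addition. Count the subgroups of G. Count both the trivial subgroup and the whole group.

10

|G| = 20, so by Lagrange every subgroup order divides 20. Divisors: 1, 2, 4, 5, 10, 20.
Subgroups by order — order 1: 1; order 2: 3; order 4: 1; order 5: 1; order 10: 3; order 20: 1.
Total: 1 + 3 + 1 + 1 + 3 + 1 = 10.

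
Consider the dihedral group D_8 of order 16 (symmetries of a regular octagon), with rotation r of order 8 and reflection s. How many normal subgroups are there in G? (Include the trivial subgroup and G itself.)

G has 19 subgroups. Checking conjugation-invariance by order — order 1: 1/1 normal; order 2: 1/9 normal; order 4: 1/5 normal; order 8: 3/3 normal; order 16: 1/1 normal.
Total normal subgroups: 7.

7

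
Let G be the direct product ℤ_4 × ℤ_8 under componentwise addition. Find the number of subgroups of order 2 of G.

3

|G| = 32 and 2 | 32, so subgroups of order 2 are possible by Lagrange.
The subgroups of order 2 are: {(0,0), (0,4)}; {(0,0), (2,0)}; {(0,0), (2,4)}.
So G has 3 subgroups of order 2.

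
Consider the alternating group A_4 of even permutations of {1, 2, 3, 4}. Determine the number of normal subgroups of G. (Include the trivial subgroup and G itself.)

3

G has 10 subgroups. Checking conjugation-invariance by order — order 1: 1/1 normal; order 2: 0/3 normal; order 3: 0/4 normal; order 4: 1/1 normal; order 12: 1/1 normal.
Total normal subgroups: 3.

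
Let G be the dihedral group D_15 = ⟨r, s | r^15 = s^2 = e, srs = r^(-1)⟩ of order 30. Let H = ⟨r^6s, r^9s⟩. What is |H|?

|⟨r^6s⟩| = 2 and |⟨r^9s⟩| = 2, so |H| is a multiple of lcm(2, 2) = 2 and divides |G| = 30.
Closing under the operation: H = {e, r^3, r^6, r^9, r^12, s, r^3s, r^6s, r^9s, r^12s}, so |H| = 10.

10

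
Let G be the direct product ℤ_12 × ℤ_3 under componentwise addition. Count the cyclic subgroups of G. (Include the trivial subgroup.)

A cyclic subgroup of order d is generated by each of its φ(d) elements of order d, so the cyclic subgroups of order d number (#elements of order d)/φ(d).
Cyclic subgroups by order — order 1: 1; order 2: 1; order 3: 4; order 4: 1; order 6: 4; order 12: 4.
Total: 15.

15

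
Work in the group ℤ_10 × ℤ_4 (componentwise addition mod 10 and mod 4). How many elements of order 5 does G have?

An element (a,b) has order lcm(ord(a), ord(b)); count pairs with lcm equal to 5.
Enumerating gives 4 such elements.

4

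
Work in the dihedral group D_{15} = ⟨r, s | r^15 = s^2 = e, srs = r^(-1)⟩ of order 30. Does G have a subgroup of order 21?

21 does not divide |G| = 30, so by Lagrange no subgroup of order 21 exists.

No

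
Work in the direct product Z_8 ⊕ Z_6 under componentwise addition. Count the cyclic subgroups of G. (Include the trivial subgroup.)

16

Group the elements of G by the cyclic subgroup they generate; each cyclic subgroup of order d accounts for φ(d) elements.
Cyclic subgroups by order — order 1: 1; order 2: 3; order 3: 1; order 4: 2; order 6: 3; order 8: 2; order 12: 2; order 24: 2.
Total: 16.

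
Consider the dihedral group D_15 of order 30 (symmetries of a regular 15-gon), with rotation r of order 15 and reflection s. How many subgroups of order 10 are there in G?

|G| = 30 and 10 | 30, so subgroups of order 10 are possible by Lagrange.
The subgroups of order 10 are: {e, r^3, r^6, r^9, r^12, rs, r^4s, r^7s, r^10s, r^13s}; {e, r^3, r^6, r^9, r^12, r^2s, r^5s, r^8s, r^11s, r^14s}; {e, r^3, r^6, r^9, r^12, s, r^3s, r^6s, r^9s, r^12s}.
So G has 3 subgroups of order 10.

3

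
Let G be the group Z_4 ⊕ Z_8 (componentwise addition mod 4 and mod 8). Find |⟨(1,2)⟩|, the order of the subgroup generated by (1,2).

The order of (1,2) in Z_4 × Z_8 is lcm(ord(1) in Z_4, ord(2) in Z_8).
ord(1) = 4 and ord(2) = 4, so |⟨(1,2)⟩| = lcm(4, 4) = 4.

4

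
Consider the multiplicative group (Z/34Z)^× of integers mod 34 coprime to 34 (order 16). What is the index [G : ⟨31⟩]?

1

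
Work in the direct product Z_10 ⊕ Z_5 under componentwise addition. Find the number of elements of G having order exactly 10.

24

An element (a,b) has order lcm(ord(a), ord(b)); count pairs with lcm equal to 10.
Enumerating gives 24 such elements.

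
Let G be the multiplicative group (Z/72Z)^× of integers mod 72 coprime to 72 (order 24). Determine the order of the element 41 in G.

Compute successive powers of 41 mod 72: 41, 25, 17, 49, 65, 1; 41^6 ≡ 1 (mod 72).
So |⟨41⟩| = 6.

6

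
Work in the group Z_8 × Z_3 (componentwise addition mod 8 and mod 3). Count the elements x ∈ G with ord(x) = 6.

An element (a,b) has order lcm(ord(a), ord(b)); count pairs with lcm equal to 6.
Enumerating gives 2 such elements.

2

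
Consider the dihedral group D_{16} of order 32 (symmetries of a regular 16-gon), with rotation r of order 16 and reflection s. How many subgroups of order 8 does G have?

5

|G| = 32 and 8 | 32, so subgroups of order 8 are possible by Lagrange.
The subgroups of order 8 are: {e, r^2, r^4, r^6, r^8, r^10, r^12, r^14}; {e, r^4, r^8, r^12, r^2s, r^6s, r^10s, r^14s}; {e, r^4, r^8, r^12, r^3s, r^7s, r^11s, r^15s}; {e, r^4, r^8, r^12, s, r^4s, r^8s, r^12s}; … (5 in all).
So G has 5 subgroups of order 8.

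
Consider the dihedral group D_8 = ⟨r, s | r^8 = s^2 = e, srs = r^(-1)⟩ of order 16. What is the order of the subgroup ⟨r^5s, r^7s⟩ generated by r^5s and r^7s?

|⟨r^5s⟩| = 2 and |⟨r^7s⟩| = 2, so |H| is a multiple of lcm(2, 2) = 2 and divides |G| = 16.
Closing under the operation: H = {e, r^2, r^4, r^6, rs, r^3s, r^5s, r^7s}, so |H| = 8.

8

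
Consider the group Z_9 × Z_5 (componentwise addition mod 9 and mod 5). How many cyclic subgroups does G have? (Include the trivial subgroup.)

6

Group the elements of G by the cyclic subgroup they generate; each cyclic subgroup of order d accounts for φ(d) elements.
Cyclic subgroups by order — order 1: 1; order 3: 1; order 5: 1; order 9: 1; order 15: 1; order 45: 1.
Total: 6.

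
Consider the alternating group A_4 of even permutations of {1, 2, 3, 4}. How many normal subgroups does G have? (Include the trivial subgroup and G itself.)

3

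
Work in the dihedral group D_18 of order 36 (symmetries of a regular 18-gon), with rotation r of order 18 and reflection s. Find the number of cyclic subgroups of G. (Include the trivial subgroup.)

24

Each element a generates a cyclic subgroup ⟨a⟩; distinct elements may generate the same one (a cyclic group of order d has φ(d) generators).
Cyclic subgroups by order — order 1: 1; order 2: 19; order 3: 1; order 6: 1; order 9: 1; order 18: 1.
Total: 24.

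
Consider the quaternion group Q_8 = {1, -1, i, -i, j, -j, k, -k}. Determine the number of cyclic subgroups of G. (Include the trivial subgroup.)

5

A cyclic subgroup of order d is generated by each of its φ(d) elements of order d, so the cyclic subgroups of order d number (#elements of order d)/φ(d).
Cyclic subgroups by order — order 1: 1; order 2: 1; order 4: 3.
Total: 5.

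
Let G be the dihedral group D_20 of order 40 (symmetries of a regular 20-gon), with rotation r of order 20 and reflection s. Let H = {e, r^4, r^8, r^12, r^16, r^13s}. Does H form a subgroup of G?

|H| = 6 does not divide |G| = 40, so by Lagrange H is not a subgroup.

No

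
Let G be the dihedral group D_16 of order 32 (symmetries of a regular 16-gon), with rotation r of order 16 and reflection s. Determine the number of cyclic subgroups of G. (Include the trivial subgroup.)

Each element a generates a cyclic subgroup ⟨a⟩; distinct elements may generate the same one (a cyclic group of order d has φ(d) generators).
Cyclic subgroups by order — order 1: 1; order 2: 17; order 4: 1; order 8: 1; order 16: 1.
Total: 21.

21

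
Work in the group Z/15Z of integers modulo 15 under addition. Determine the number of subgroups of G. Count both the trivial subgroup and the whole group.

4

A cyclic group of order 15 has exactly one subgroup for each divisor of 15.
Divisors of 15: 1, 3, 5, 15.
So Z/15Z has 4 subgroups.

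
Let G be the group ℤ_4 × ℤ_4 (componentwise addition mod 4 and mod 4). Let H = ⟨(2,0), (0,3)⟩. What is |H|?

|⟨(2,0)⟩| = 2 and |⟨(0,3)⟩| = 4, so |H| is a multiple of lcm(2, 4) = 4 and divides |G| = 16.
Closing under the operation: H = {(0,0), (0,1), (0,2), (0,3), (2,0), (2,1), (2,2), (2,3)}, so |H| = 8.

8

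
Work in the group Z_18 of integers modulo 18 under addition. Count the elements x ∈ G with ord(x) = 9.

In a cyclic group of order 18, the number of elements of order d (for d | 18) is φ(d).
φ(9) = 6.

6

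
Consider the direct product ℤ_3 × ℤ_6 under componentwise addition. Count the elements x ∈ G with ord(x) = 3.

8

An element (a,b) has order lcm(ord(a), ord(b)); count pairs with lcm equal to 3.
Enumerating gives 8 such elements.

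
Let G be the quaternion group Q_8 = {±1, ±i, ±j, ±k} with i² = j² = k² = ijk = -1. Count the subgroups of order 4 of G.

|G| = 8 and 4 | 8, so subgroups of order 4 are possible by Lagrange.
The subgroups of order 4 are: {1, -1, i, -i}; {1, -1, j, -j}; {1, -1, k, -k}.
So G has 3 subgroups of order 4.

3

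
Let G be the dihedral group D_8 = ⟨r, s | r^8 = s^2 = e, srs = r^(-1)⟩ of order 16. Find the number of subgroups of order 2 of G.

|G| = 16 and 2 | 16, so subgroups of order 2 are possible by Lagrange.
The subgroups of order 2 are: {e, r^2s}; {e, r^3s}; {e, r^4}; {e, r^4s}; … (9 in all).
So G has 9 subgroups of order 2.

9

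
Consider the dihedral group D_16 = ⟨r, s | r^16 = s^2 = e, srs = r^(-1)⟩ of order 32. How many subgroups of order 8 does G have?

5

|G| = 32 and 8 | 32, so subgroups of order 8 are possible by Lagrange.
The subgroups of order 8 are: {e, r^2, r^4, r^6, r^8, r^10, r^12, r^14}; {e, r^4, r^8, r^12, r^2s, r^6s, r^10s, r^14s}; {e, r^4, r^8, r^12, r^3s, r^7s, r^11s, r^15s}; {e, r^4, r^8, r^12, s, r^4s, r^8s, r^12s}; … (5 in all).
So G has 5 subgroups of order 8.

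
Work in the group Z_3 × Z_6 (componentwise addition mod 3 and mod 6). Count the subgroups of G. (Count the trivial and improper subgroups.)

|G| = 18, so by Lagrange every subgroup order divides 18. Divisors: 1, 2, 3, 6, 9, 18.
Subgroups by order — order 1: 1; order 2: 1; order 3: 4; order 6: 4; order 9: 1; order 18: 1.
Total: 1 + 1 + 4 + 4 + 1 + 1 = 12.

12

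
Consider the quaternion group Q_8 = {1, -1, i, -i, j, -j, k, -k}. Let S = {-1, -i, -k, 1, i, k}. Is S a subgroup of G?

|S| = 6 does not divide |G| = 8, so by Lagrange S is not a subgroup.

No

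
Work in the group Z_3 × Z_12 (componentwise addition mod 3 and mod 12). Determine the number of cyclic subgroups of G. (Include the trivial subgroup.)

15

Each element a generates a cyclic subgroup ⟨a⟩; distinct elements may generate the same one (a cyclic group of order d has φ(d) generators).
Cyclic subgroups by order — order 1: 1; order 2: 1; order 3: 4; order 4: 1; order 6: 4; order 12: 4.
Total: 15.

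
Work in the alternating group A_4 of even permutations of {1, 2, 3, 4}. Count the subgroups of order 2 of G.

3

|G| = 12 and 2 | 12, so subgroups of order 2 are possible by Lagrange.
The subgroups of order 2 are: {e, (1 2)(3 4)}; {e, (1 3)(2 4)}; {e, (1 4)(2 3)}.
So G has 3 subgroups of order 2.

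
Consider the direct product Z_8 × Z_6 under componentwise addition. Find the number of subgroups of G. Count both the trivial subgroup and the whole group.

22

|G| = 48, so by Lagrange every subgroup order divides 48. Divisors: 1, 2, 3, 4, 6, 8, 12, 16, 24, 48.
Subgroups by order — order 1: 1; order 2: 3; order 3: 1; order 4: 3; order 6: 3; order 8: 3; order 12: 3; order 16: 1; order 24: 3; order 48: 1.
Total: 1 + 3 + 1 + 3 + 3 + 3 + 3 + 1 + 3 + 1 = 22.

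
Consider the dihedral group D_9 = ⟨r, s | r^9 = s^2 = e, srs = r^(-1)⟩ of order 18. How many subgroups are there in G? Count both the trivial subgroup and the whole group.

16

|G| = 18, so by Lagrange every subgroup order divides 18. Divisors: 1, 2, 3, 6, 9, 18.
Subgroups by order — order 1: 1; order 2: 9; order 3: 1; order 6: 3; order 9: 1; order 18: 1.
Total: 1 + 9 + 1 + 3 + 1 + 1 = 16.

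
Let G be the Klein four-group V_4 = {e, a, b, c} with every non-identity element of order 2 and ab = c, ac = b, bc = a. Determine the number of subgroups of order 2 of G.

|G| = 4 and 2 | 4, so subgroups of order 2 are possible by Lagrange.
The subgroups of order 2 are: {e, a}; {e, b}; {e, c}.
So G has 3 subgroups of order 2.

3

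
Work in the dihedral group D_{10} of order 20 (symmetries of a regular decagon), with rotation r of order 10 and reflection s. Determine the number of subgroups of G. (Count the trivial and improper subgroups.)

22

|G| = 20, so by Lagrange every subgroup order divides 20. Divisors: 1, 2, 4, 5, 10, 20.
Subgroups by order — order 1: 1; order 2: 11; order 4: 5; order 5: 1; order 10: 3; order 20: 1.
Total: 1 + 11 + 5 + 1 + 3 + 1 = 22.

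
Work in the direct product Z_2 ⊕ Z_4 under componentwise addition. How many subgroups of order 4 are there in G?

3

|G| = 8 and 4 | 8, so subgroups of order 4 are possible by Lagrange.
The subgroups of order 4 are: {(0,0), (0,1), (0,2), (0,3)}; {(0,0), (0,2), (1,0), (1,2)}; {(0,0), (0,2), (1,1), (1,3)}.
So G has 3 subgroups of order 4.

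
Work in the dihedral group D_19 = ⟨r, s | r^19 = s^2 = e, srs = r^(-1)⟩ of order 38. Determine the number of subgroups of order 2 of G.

|G| = 38 and 2 | 38, so subgroups of order 2 are possible by Lagrange.
The subgroups of order 2 are: {e, r^10s}; {e, r^11s}; {e, r^12s}; {e, r^13s}; … (19 in all).
So G has 19 subgroups of order 2.

19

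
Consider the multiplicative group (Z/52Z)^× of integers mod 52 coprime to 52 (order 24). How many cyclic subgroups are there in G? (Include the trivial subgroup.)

Group the elements of G by the cyclic subgroup they generate; each cyclic subgroup of order d accounts for φ(d) elements.
Cyclic subgroups by order — order 1: 1; order 2: 3; order 3: 1; order 4: 2; order 6: 3; order 12: 2.
Total: 12.

12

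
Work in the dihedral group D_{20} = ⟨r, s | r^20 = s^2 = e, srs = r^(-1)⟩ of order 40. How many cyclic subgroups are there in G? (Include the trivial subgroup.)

26

Group the elements of G by the cyclic subgroup they generate; each cyclic subgroup of order d accounts for φ(d) elements.
Cyclic subgroups by order — order 1: 1; order 2: 21; order 4: 1; order 5: 1; order 10: 1; order 20: 1.
Total: 26.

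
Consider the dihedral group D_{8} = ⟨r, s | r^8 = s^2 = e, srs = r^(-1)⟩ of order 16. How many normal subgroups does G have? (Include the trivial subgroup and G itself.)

G has 19 subgroups. Checking conjugation-invariance by order — order 1: 1/1 normal; order 2: 1/9 normal; order 4: 1/5 normal; order 8: 3/3 normal; order 16: 1/1 normal.
Total normal subgroups: 7.

7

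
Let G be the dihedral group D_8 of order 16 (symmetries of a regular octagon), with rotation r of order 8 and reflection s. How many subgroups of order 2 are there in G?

|G| = 16 and 2 | 16, so subgroups of order 2 are possible by Lagrange.
The subgroups of order 2 are: {e, r^2s}; {e, r^3s}; {e, r^4}; {e, r^4s}; … (9 in all).
So G has 9 subgroups of order 2.

9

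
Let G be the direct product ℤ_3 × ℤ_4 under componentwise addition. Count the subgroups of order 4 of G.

|G| = 12 and 4 | 12, so subgroups of order 4 are possible by Lagrange.
The subgroups of order 4 are: {(0,0), (0,1), (0,2), (0,3)}.
So G has 1 subgroup of order 4.

1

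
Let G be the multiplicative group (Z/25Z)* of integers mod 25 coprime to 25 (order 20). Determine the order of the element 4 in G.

10

Compute successive powers of 4 mod 25: 4, 16, 14, 6, 24, 21, 9, 11, …; 4^10 ≡ 1 (mod 25).
So |⟨4⟩| = 10.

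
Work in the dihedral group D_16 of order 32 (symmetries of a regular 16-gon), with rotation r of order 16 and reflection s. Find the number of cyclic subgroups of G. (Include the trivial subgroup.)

A cyclic subgroup of order d is generated by each of its φ(d) elements of order d, so the cyclic subgroups of order d number (#elements of order d)/φ(d).
Cyclic subgroups by order — order 1: 1; order 2: 17; order 4: 1; order 8: 1; order 16: 1.
Total: 21.

21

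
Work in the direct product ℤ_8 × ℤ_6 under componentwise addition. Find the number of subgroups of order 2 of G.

3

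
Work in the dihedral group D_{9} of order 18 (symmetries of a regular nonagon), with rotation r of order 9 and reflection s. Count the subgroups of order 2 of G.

9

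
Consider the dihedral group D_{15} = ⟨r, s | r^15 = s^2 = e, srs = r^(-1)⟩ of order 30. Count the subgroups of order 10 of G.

3

|G| = 30 and 10 | 30, so subgroups of order 10 are possible by Lagrange.
The subgroups of order 10 are: {e, r^3, r^6, r^9, r^12, rs, r^4s, r^7s, r^10s, r^13s}; {e, r^3, r^6, r^9, r^12, r^2s, r^5s, r^8s, r^11s, r^14s}; {e, r^3, r^6, r^9, r^12, s, r^3s, r^6s, r^9s, r^12s}.
So G has 3 subgroups of order 10.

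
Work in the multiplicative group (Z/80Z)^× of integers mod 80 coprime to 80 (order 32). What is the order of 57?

Compute successive powers of 57 mod 80: 57, 49, 73, 1; 57^4 ≡ 1 (mod 80).
So |⟨57⟩| = 4.

4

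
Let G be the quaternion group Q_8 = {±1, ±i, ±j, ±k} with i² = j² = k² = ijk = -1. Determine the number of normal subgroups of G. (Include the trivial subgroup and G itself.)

G has 6 subgroups. Checking conjugation-invariance by order — order 1: 1/1 normal; order 2: 1/1 normal; order 4: 3/3 normal; order 8: 1/1 normal.
Total normal subgroups: 6.

6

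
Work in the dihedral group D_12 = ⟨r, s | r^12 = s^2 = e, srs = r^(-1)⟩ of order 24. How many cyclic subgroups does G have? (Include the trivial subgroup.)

Each element a generates a cyclic subgroup ⟨a⟩; distinct elements may generate the same one (a cyclic group of order d has φ(d) generators).
Cyclic subgroups by order — order 1: 1; order 2: 13; order 3: 1; order 4: 1; order 6: 1; order 12: 1.
Total: 18.

18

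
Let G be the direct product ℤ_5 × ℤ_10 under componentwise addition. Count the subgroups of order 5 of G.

6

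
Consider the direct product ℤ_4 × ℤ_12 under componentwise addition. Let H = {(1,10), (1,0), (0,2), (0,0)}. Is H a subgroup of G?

No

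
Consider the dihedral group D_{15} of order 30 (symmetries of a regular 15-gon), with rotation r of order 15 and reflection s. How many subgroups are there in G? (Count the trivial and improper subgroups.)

28

|G| = 30, so by Lagrange every subgroup order divides 30. Divisors: 1, 2, 3, 5, 6, 10, 15, 30.
Subgroups by order — order 1: 1; order 2: 15; order 3: 1; order 5: 1; order 6: 5; order 10: 3; order 15: 1; order 30: 1.
Total: 1 + 15 + 1 + 1 + 5 + 3 + 1 + 1 = 28.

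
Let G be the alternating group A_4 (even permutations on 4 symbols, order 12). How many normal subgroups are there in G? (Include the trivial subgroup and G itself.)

G has 10 subgroups. Checking conjugation-invariance by order — order 1: 1/1 normal; order 2: 0/3 normal; order 3: 0/4 normal; order 4: 1/1 normal; order 12: 1/1 normal.
Total normal subgroups: 3.

3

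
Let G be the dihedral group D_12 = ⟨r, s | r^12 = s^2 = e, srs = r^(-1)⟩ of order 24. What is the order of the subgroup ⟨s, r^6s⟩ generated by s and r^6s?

|⟨s⟩| = 2 and |⟨r^6s⟩| = 2, so |H| is a multiple of lcm(2, 2) = 2 and divides |G| = 24.
Closing under the operation: H = {e, r^6, s, r^6s}, so |H| = 4.

4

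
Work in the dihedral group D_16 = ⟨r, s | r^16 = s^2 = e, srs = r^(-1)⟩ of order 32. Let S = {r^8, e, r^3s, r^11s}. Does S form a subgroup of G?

Yes

|S| = 4 divides |G| = 32, consistent with Lagrange.
S contains the identity, every element's inverse is in S, and S is closed under ·: it is a subgroup.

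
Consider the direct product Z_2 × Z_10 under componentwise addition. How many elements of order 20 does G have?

0

An element (a,b) has order lcm(ord(a), ord(b)); count pairs with lcm equal to 20.
Enumerating gives 0 such elements.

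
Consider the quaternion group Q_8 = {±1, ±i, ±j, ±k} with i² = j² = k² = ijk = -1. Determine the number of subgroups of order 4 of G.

3

|G| = 8 and 4 | 8, so subgroups of order 4 are possible by Lagrange.
The subgroups of order 4 are: {1, -1, i, -i}; {1, -1, j, -j}; {1, -1, k, -k}.
So G has 3 subgroups of order 4.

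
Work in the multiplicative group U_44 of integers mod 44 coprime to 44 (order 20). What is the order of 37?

Compute successive powers of 37 mod 44: 37, 5, 9, 25, 1; 37^5 ≡ 1 (mod 44).
So |⟨37⟩| = 5.

5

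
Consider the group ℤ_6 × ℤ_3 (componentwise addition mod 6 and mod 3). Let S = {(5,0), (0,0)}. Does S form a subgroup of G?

(5,0) ∈ S but its inverse (1,0) ∉ S, so S is not a subgroup.

No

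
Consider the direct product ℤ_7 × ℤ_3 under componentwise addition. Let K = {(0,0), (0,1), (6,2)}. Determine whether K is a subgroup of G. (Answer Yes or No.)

(0,1) ∈ K but its inverse (0,2) ∉ K, so K is not a subgroup.

No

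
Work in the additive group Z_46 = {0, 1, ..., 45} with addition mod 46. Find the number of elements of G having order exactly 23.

In a cyclic group of order 46, the number of elements of order d (for d | 46) is φ(d).
φ(23) = 22.

22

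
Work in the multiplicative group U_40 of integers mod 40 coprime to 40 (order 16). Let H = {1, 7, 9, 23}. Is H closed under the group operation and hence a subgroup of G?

|H| = 4 divides |G| = 16, consistent with Lagrange.
H contains the identity, every element's inverse is in H, and H is closed under ·: it is a subgroup.
In fact H = ⟨23⟩.

Yes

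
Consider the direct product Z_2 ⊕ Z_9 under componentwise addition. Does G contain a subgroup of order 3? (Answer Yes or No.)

3 | 18. A subgroup of order 3 is {(0,0), (0,3), (0,6)}.

Yes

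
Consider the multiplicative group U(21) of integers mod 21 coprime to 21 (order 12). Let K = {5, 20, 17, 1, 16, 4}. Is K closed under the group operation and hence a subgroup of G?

Yes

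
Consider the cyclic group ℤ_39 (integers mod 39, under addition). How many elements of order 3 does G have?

In a cyclic group of order 39, the number of elements of order d (for d | 39) is φ(d).
φ(3) = 2.

2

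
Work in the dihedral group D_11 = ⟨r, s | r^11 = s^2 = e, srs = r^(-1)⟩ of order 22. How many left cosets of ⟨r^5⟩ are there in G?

2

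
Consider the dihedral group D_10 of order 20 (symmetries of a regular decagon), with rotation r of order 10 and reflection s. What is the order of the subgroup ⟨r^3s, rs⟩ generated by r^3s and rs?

|⟨r^3s⟩| = 2 and |⟨rs⟩| = 2, so |H| is a multiple of lcm(2, 2) = 2 and divides |G| = 20.
Closing under the operation: H = {e, r^2, r^4, r^6, r^8, rs, r^3s, r^5s, r^7s, r^9s}, so |H| = 10.

10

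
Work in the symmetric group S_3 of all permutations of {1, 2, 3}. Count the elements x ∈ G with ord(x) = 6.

No element of G has order 6 (even though 6 | 6).

0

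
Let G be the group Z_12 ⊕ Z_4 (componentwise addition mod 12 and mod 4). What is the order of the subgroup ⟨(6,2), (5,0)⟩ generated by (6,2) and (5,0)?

|⟨(6,2)⟩| = 2 and |⟨(5,0)⟩| = 12, so |H| is a multiple of lcm(2, 12) = 12 and divides |G| = 48.
Closing under the operation: H = {(0,0), (0,2), (1,0), (1,2), (2,0), (2,2), (3,0), (3,2), (4,0), (4,2), (5,0), (5,2), (6,0), (6,2), (7,0), (7,2), (8,0), (8,2), (9,0), (9,2), (10,0), (10,2), (11,0), (11,2)}, so |H| = 24.

24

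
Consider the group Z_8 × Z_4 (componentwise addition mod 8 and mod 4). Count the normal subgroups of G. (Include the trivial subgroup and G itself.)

G is abelian, so every subgroup is normal.
G has 22 subgroups in total, hence 22 normal subgroups.

22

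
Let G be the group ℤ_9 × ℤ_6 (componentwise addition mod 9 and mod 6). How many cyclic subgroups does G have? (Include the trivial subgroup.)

Group the elements of G by the cyclic subgroup they generate; each cyclic subgroup of order d accounts for φ(d) elements.
Cyclic subgroups by order — order 1: 1; order 2: 1; order 3: 4; order 6: 4; order 9: 3; order 18: 3.
Total: 16.

16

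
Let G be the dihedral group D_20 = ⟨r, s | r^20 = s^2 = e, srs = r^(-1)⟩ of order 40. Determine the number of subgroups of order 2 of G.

21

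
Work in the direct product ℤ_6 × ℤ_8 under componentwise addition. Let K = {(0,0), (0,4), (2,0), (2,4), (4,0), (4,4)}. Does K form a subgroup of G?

|K| = 6 divides |G| = 48, consistent with Lagrange.
K contains the identity, every element's inverse is in K, and K is closed under +: it is a subgroup.
In fact K = ⟨(4,4)⟩.

Yes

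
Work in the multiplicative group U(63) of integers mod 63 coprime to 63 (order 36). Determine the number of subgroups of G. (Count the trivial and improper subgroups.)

|G| = 36, so by Lagrange every subgroup order divides 36. Divisors: 1, 2, 3, 4, 6, 9, 12, 18, 36.
Subgroups by order — order 1: 1; order 2: 3; order 3: 4; order 4: 1; order 6: 12; order 9: 1; order 12: 4; order 18: 3; order 36: 1.
Total: 1 + 3 + 4 + 1 + 12 + 1 + 4 + 3 + 1 = 30.

30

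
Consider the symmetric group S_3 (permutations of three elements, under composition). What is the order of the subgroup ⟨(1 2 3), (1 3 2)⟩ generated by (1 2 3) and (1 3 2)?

3

|⟨(1 2 3)⟩| = 3 and |⟨(1 3 2)⟩| = 3, so |H| is a multiple of lcm(3, 3) = 3 and divides |G| = 6.
Closing under the operation: H = {e, (1 2 3), (1 3 2)}, so |H| = 3.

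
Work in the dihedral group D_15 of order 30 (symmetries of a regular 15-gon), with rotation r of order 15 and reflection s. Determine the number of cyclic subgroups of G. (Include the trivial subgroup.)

19

A cyclic subgroup of order d is generated by each of its φ(d) elements of order d, so the cyclic subgroups of order d number (#elements of order d)/φ(d).
Cyclic subgroups by order — order 1: 1; order 2: 15; order 3: 1; order 5: 1; order 15: 1.
Total: 19.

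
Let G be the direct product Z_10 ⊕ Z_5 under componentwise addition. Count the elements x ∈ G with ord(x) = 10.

24

An element (a,b) has order lcm(ord(a), ord(b)); count pairs with lcm equal to 10.
Enumerating gives 24 such elements.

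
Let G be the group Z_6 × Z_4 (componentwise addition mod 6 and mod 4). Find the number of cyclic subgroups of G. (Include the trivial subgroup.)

Each element a generates a cyclic subgroup ⟨a⟩; distinct elements may generate the same one (a cyclic group of order d has φ(d) generators).
Cyclic subgroups by order — order 1: 1; order 2: 3; order 3: 1; order 4: 2; order 6: 3; order 12: 2.
Total: 12.

12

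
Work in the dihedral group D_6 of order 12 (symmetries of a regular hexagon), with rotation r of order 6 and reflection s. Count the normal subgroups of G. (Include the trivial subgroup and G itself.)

G has 16 subgroups. Checking conjugation-invariance by order — order 1: 1/1 normal; order 2: 1/7 normal; order 3: 1/1 normal; order 4: 0/3 normal; order 6: 3/3 normal; order 12: 1/1 normal.
Total normal subgroups: 7.

7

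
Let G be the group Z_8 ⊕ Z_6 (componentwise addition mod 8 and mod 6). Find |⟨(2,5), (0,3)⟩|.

|⟨(2,5)⟩| = 12 and |⟨(0,3)⟩| = 2, so |H| is a multiple of lcm(12, 2) = 12 and divides |G| = 48.
Closing under the operation: H = {(0,0), (0,1), (0,2), (0,3), (0,4), (0,5), (2,0), (2,1), (2,2), (2,3), (2,4), (2,5), (4,0), (4,1), (4,2), (4,3), (4,4), (4,5), (6,0), (6,1), (6,2), (6,3), (6,4), (6,5)}, so |H| = 24.

24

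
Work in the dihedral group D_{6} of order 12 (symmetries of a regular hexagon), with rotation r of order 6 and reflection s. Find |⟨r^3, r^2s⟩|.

|⟨r^3⟩| = 2 and |⟨r^2s⟩| = 2, so |H| is a multiple of lcm(2, 2) = 2 and divides |G| = 12.
Closing under the operation: H = {e, r^3, r^2s, r^5s}, so |H| = 4.

4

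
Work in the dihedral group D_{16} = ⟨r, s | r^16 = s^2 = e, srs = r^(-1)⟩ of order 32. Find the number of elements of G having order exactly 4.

The elements of order 4 are: r^4, r^12.
That's 2.

2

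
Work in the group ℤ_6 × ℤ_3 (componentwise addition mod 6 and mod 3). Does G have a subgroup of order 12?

12 does not divide |G| = 18, so by Lagrange no subgroup of order 12 exists.

No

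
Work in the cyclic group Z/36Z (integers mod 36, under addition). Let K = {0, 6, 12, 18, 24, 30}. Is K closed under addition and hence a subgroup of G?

Yes

|K| = 6 divides |G| = 36, consistent with Lagrange.
K contains the identity, every element's inverse is in K, and K is closed under +: it is a subgroup.
In fact K = ⟨6⟩.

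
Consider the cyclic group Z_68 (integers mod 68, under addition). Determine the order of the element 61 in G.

68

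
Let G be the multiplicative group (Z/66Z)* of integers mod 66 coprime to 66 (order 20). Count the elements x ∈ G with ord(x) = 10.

12

Enumerating element orders in G gives 12 elements of order 10.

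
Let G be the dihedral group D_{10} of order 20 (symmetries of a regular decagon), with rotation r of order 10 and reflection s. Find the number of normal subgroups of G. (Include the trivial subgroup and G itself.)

G has 22 subgroups. Checking conjugation-invariance by order — order 1: 1/1 normal; order 2: 1/11 normal; order 4: 0/5 normal; order 5: 1/1 normal; order 10: 3/3 normal; order 20: 1/1 normal.
Total normal subgroups: 7.

7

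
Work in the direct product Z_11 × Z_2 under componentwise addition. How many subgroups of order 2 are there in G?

1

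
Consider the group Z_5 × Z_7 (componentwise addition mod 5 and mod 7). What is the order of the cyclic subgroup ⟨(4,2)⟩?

35

The order of (4,2) in Z_5 × Z_7 is lcm(ord(4) in Z_5, ord(2) in Z_7).
ord(4) = 5 and ord(2) = 7, so |⟨(4,2)⟩| = lcm(5, 7) = 35.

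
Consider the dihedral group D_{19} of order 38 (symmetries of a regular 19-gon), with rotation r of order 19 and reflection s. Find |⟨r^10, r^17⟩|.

19

|⟨r^10⟩| = 19 and |⟨r^17⟩| = 19, so |H| is a multiple of lcm(19, 19) = 19 and divides |G| = 38.
Closing under the operation: H = {e, r, r^2, r^3, r^4, r^5, r^6, r^7, r^8, r^9, r^10, r^11, r^12, r^13, r^14, r^15, r^16, r^17, r^18}, so |H| = 19.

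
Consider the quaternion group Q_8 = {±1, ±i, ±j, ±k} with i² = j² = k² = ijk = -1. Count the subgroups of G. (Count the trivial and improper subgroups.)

|G| = 8, so by Lagrange every subgroup order divides 8. Divisors: 1, 2, 4, 8.
Subgroups by order — order 1: 1; order 2: 1; order 4: 3; order 8: 1.
Total: 1 + 1 + 3 + 1 = 6.

6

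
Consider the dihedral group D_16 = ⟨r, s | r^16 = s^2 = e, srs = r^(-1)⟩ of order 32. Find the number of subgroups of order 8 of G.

|G| = 32 and 8 | 32, so subgroups of order 8 are possible by Lagrange.
The subgroups of order 8 are: {e, r^2, r^4, r^6, r^8, r^10, r^12, r^14}; {e, r^4, r^8, r^12, r^2s, r^6s, r^10s, r^14s}; {e, r^4, r^8, r^12, r^3s, r^7s, r^11s, r^15s}; {e, r^4, r^8, r^12, s, r^4s, r^8s, r^12s}; … (5 in all).
So G has 5 subgroups of order 8.

5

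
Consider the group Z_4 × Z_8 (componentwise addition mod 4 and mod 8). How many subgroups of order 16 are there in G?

|G| = 32 and 16 | 32, so subgroups of order 16 are possible by Lagrange.
The subgroups of order 16 are: {(0,0), (0,1), (0,2), (0,3), (0,4), (0,5), (0,6), (0,7), (2,0), (2,1), (2,2), (2,3), (2,4), (2,5), (2,6), (2,7)}; {(0,0), (0,2), (0,4), (0,6), (1,0), (1,2), (1,4), (1,6), (2,0), (2,2), (2,4), (2,6), (3,0), (3,2), (3,4), (3,6)}; {(0,0), (0,2), (0,4), (0,6), (1,1), (1,3), (1,5), (1,7), (2,0), (2,2), (2,4), (2,6), (3,1), (3,3), (3,5), (3,7)}.
So G has 3 subgroups of order 16.

3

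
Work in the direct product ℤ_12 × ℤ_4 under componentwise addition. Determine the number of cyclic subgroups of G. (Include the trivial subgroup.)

20

Each element a generates a cyclic subgroup ⟨a⟩; distinct elements may generate the same one (a cyclic group of order d has φ(d) generators).
Cyclic subgroups by order — order 1: 1; order 2: 3; order 3: 1; order 4: 6; order 6: 3; order 12: 6.
Total: 20.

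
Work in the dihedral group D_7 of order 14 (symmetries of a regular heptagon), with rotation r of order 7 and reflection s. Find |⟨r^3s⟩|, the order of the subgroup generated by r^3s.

Computing powers of r^3s: the smallest k with (r^3s)^k = e is k = 2.

2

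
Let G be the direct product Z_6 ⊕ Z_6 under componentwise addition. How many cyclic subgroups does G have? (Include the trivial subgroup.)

20

Group the elements of G by the cyclic subgroup they generate; each cyclic subgroup of order d accounts for φ(d) elements.
Cyclic subgroups by order — order 1: 1; order 2: 3; order 3: 4; order 6: 12.
Total: 20.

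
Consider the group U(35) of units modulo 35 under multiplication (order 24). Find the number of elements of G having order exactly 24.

0

No element of G has order 24 (even though 24 | 24).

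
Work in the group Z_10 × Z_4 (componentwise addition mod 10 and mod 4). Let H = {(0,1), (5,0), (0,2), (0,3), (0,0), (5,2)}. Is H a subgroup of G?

|H| = 6 does not divide |G| = 40, so by Lagrange H is not a subgroup.

No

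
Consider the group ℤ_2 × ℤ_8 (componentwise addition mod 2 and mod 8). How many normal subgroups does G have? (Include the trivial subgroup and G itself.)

11

G is abelian, so every subgroup is normal.
G has 11 subgroups in total, hence 11 normal subgroups.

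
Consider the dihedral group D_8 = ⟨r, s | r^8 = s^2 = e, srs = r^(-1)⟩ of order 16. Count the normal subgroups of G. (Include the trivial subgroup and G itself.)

G has 19 subgroups. Checking conjugation-invariance by order — order 1: 1/1 normal; order 2: 1/9 normal; order 4: 1/5 normal; order 8: 3/3 normal; order 16: 1/1 normal.
Total normal subgroups: 7.

7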